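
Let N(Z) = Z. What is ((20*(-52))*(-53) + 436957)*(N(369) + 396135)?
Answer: 195110498808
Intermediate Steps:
((20*(-52))*(-53) + 436957)*(N(369) + 396135) = ((20*(-52))*(-53) + 436957)*(369 + 396135) = (-1040*(-53) + 436957)*396504 = (55120 + 436957)*396504 = 492077*396504 = 195110498808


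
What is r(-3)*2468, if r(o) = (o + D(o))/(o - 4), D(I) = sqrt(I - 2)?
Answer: 7404/7 - 2468*I*sqrt(5)/7 ≈ 1057.7 - 788.37*I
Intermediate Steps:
D(I) = sqrt(-2 + I)
r(o) = (o + sqrt(-2 + o))/(-4 + o) (r(o) = (o + sqrt(-2 + o))/(o - 4) = (o + sqrt(-2 + o))/(-4 + o))
r(-3)*2468 = ((-3 + sqrt(-2 - 3))/(-4 - 3))*2468 = ((-3 + sqrt(-5))/(-7))*2468 = -(-3 + I*sqrt(5))/7*2468 = (3/7 - I*sqrt(5)/7)*2468 = 7404/7 - 2468*I*sqrt(5)/7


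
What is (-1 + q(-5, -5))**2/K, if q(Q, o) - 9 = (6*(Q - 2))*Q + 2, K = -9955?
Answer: -880/181 ≈ -4.8619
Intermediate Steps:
q(Q, o) = 11 + Q*(-12 + 6*Q) (q(Q, o) = 9 + ((6*(Q - 2))*Q + 2) = 9 + ((6*(-2 + Q))*Q + 2) = 9 + ((-12 + 6*Q)*Q + 2) = 9 + (Q*(-12 + 6*Q) + 2) = 9 + (2 + Q*(-12 + 6*Q)) = 11 + Q*(-12 + 6*Q))
(-1 + q(-5, -5))**2/K = (-1 + (11 - 12*(-5) + 6*(-5)**2))**2/(-9955) = (-1 + (11 + 60 + 6*25))**2*(-1/9955) = (-1 + (11 + 60 + 150))**2*(-1/9955) = (-1 + 221)**2*(-1/9955) = 220**2*(-1/9955) = 48400*(-1/9955) = -880/181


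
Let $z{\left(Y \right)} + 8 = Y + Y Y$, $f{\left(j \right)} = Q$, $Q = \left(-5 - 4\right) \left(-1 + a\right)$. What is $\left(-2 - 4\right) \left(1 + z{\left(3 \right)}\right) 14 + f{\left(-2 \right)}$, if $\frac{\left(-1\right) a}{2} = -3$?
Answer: $-465$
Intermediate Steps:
$a = 6$ ($a = \left(-2\right) \left(-3\right) = 6$)
$Q = -45$ ($Q = \left(-5 - 4\right) \left(-1 + 6\right) = \left(-9\right) 5 = -45$)
$f{\left(j \right)} = -45$
$z{\left(Y \right)} = -8 + Y + Y^{2}$ ($z{\left(Y \right)} = -8 + \left(Y + Y Y\right) = -8 + \left(Y + Y^{2}\right) = -8 + Y + Y^{2}$)
$\left(-2 - 4\right) \left(1 + z{\left(3 \right)}\right) 14 + f{\left(-2 \right)} = \left(-2 - 4\right) \left(1 + \left(-8 + 3 + 3^{2}\right)\right) 14 - 45 = \left(-2 - 4\right) \left(1 + \left(-8 + 3 + 9\right)\right) 14 - 45 = - 6 \left(1 + 4\right) 14 - 45 = \left(-6\right) 5 \cdot 14 - 45 = \left(-30\right) 14 - 45 = -420 - 45 = -465$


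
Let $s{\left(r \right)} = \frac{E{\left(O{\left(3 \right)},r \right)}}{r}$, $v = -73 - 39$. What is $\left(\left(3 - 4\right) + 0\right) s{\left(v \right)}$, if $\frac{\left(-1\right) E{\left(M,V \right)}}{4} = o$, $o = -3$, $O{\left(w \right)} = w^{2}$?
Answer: $\frac{3}{28} \approx 0.10714$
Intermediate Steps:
$v = -112$ ($v = -73 - 39 = -112$)
$E{\left(M,V \right)} = 12$ ($E{\left(M,V \right)} = \left(-4\right) \left(-3\right) = 12$)
$s{\left(r \right)} = \frac{12}{r}$
$\left(\left(3 - 4\right) + 0\right) s{\left(v \right)} = \left(\left(3 - 4\right) + 0\right) \frac{12}{-112} = \left(-1 + 0\right) 12 \left(- \frac{1}{112}\right) = \left(-1\right) \left(- \frac{3}{28}\right) = \frac{3}{28}$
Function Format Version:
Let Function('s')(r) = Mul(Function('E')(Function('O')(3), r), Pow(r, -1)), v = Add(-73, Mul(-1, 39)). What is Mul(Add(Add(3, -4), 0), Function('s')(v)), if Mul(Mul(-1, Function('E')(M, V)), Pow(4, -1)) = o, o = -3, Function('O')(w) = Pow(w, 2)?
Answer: Rational(3, 28) ≈ 0.10714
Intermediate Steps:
v = -112 (v = Add(-73, -39) = -112)
Function('E')(M, V) = 12 (Function('E')(M, V) = Mul(-4, -3) = 12)
Function('s')(r) = Mul(12, Pow(r, -1))
Mul(Add(Add(3, -4), 0), Function('s')(v)) = Mul(Add(Add(3, -4), 0), Mul(12, Pow(-112, -1))) = Mul(Add(-1, 0), Mul(12, Rational(-1, 112))) = Mul(-1, Rational(-3, 28)) = Rational(3, 28)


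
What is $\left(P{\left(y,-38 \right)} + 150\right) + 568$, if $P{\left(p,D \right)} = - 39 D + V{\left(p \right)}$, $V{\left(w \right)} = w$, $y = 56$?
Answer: $2256$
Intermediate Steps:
$P{\left(p,D \right)} = p - 39 D$ ($P{\left(p,D \right)} = - 39 D + p = p - 39 D$)
$\left(P{\left(y,-38 \right)} + 150\right) + 568 = \left(\left(56 - -1482\right) + 150\right) + 568 = \left(\left(56 + 1482\right) + 150\right) + 568 = \left(1538 + 150\right) + 568 = 1688 + 568 = 2256$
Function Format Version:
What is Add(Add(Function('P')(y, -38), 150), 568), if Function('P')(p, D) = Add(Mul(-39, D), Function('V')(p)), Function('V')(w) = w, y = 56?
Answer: 2256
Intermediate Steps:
Function('P')(p, D) = Add(p, Mul(-39, D)) (Function('P')(p, D) = Add(Mul(-39, D), p) = Add(p, Mul(-39, D)))
Add(Add(Function('P')(y, -38), 150), 568) = Add(Add(Add(56, Mul(-39, -38)), 150), 568) = Add(Add(Add(56, 1482), 150), 568) = Add(Add(1538, 150), 568) = Add(1688, 568) = 2256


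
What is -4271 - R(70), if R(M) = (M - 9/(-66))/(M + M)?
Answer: -13156223/3080 ≈ -4271.5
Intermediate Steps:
R(M) = (3/22 + M)/(2*M) (R(M) = (M - 9*(-1/66))/((2*M)) = (M + 3/22)*(1/(2*M)) = (3/22 + M)*(1/(2*M)) = (3/22 + M)/(2*M))
-4271 - R(70) = -4271 - (3 + 22*70)/(44*70) = -4271 - (3 + 1540)/(44*70) = -4271 - 1543/(44*70) = -4271 - 1*1543/3080 = -4271 - 1543/3080 = -13156223/3080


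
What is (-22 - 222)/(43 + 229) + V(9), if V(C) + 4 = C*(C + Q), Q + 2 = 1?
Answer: 4563/68 ≈ 67.103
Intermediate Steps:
Q = -1 (Q = -2 + 1 = -1)
V(C) = -4 + C*(-1 + C) (V(C) = -4 + C*(C - 1) = -4 + C*(-1 + C))
(-22 - 222)/(43 + 229) + V(9) = (-22 - 222)/(43 + 229) + (-4 + 9² - 1*9) = -244/272 + (-4 + 81 - 9) = -244*1/272 + 68 = -61/68 + 68 = 4563/68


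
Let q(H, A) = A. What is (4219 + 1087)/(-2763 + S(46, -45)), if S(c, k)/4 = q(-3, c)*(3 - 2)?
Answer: -5306/2579 ≈ -2.0574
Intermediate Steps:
S(c, k) = 4*c (S(c, k) = 4*(c*(3 - 2)) = 4*(c*1) = 4*c)
(4219 + 1087)/(-2763 + S(46, -45)) = (4219 + 1087)/(-2763 + 4*46) = 5306/(-2763 + 184) = 5306/(-2579) = 5306*(-1/2579) = -5306/2579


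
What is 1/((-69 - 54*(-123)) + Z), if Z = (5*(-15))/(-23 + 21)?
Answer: 2/13221 ≈ 0.00015127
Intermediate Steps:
Z = 75/2 (Z = -75/(-2) = -75*(-1/2) = 75/2 ≈ 37.500)
1/((-69 - 54*(-123)) + Z) = 1/((-69 - 54*(-123)) + 75/2) = 1/((-69 + 6642) + 75/2) = 1/(6573 + 75/2) = 1/(13221/2) = 2/13221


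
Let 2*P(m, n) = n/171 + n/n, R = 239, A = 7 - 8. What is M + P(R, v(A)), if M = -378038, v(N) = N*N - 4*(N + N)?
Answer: -7182712/19 ≈ -3.7804e+5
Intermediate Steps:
A = -1
v(N) = N**2 - 8*N
P(m, n) = 1/2 + n/342 (P(m, n) = (n/171 + n/n)/2 = (n*(1/171) + 1)/2 = (n/171 + 1)/2 = (1 + n/171)/2 = 1/2 + n/342)
M + P(R, v(A)) = -378038 + (1/2 + (-(-8 - 1))/342) = -378038 + (1/2 + (-1*(-9))/342) = -378038 + (1/2 + (1/342)*9) = -378038 + (1/2 + 1/38) = -378038 + 10/19 = -7182712/19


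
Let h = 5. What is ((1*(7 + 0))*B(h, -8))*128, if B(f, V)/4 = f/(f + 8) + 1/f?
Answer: 136192/65 ≈ 2095.3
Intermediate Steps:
B(f, V) = 4/f + 4*f/(8 + f) (B(f, V) = 4*(f/(f + 8) + 1/f) = 4*(f/(8 + f) + 1/f) = 4*(1/f + f/(8 + f)) = 4/f + 4*f/(8 + f))
((1*(7 + 0))*B(h, -8))*128 = ((1*(7 + 0))*(4*(8 + 5 + 5**2)/(5*(8 + 5))))*128 = ((1*7)*(4*(1/5)*(8 + 5 + 25)/13))*128 = (7*(4*(1/5)*(1/13)*38))*128 = (7*(152/65))*128 = (1064/65)*128 = 136192/65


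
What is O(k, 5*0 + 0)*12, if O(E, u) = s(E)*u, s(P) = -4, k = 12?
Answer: 0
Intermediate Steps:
O(E, u) = -4*u
O(k, 5*0 + 0)*12 = -4*(5*0 + 0)*12 = -4*(0 + 0)*12 = -4*0*12 = 0*12 = 0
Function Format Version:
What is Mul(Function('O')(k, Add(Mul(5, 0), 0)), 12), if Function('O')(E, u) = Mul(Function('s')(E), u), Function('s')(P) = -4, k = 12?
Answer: 0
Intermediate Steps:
Function('O')(E, u) = Mul(-4, u)
Mul(Function('O')(k, Add(Mul(5, 0), 0)), 12) = Mul(Mul(-4, Add(Mul(5, 0), 0)), 12) = Mul(Mul(-4, Add(0, 0)), 12) = Mul(Mul(-4, 0), 12) = Mul(0, 12) = 0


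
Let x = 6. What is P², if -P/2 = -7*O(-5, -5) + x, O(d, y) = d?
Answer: 6724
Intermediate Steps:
P = -82 (P = -2*(-7*(-5) + 6) = -2*(35 + 6) = -2*41 = -82)
P² = (-82)² = 6724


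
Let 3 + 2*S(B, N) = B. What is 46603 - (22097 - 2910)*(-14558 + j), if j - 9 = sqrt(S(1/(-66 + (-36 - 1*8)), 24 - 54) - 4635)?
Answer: 279198266 - 19187*I*sqrt(56101705)/110 ≈ 2.792e+8 - 1.3065e+6*I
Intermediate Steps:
S(B, N) = -3/2 + B/2
j = 9 + I*sqrt(56101705)/110 (j = 9 + sqrt((-3/2 + 1/(2*(-66 + (-36 - 1*8)))) - 4635) = 9 + sqrt((-3/2 + 1/(2*(-66 + (-36 - 8)))) - 4635) = 9 + sqrt((-3/2 + 1/(2*(-66 - 44))) - 4635) = 9 + sqrt((-3/2 + (1/2)/(-110)) - 4635) = 9 + sqrt((-3/2 + (1/2)*(-1/110)) - 4635) = 9 + sqrt((-3/2 - 1/220) - 4635) = 9 + sqrt(-331/220 - 4635) = 9 + sqrt(-1020031/220) = 9 + I*sqrt(56101705)/110 ≈ 9.0 + 68.092*I)
46603 - (22097 - 2910)*(-14558 + j) = 46603 - (22097 - 2910)*(-14558 + (9 + I*sqrt(56101705)/110)) = 46603 - 19187*(-14549 + I*sqrt(56101705)/110) = 46603 - (-279151663 + 19187*I*sqrt(56101705)/110) = 46603 + (279151663 - 19187*I*sqrt(56101705)/110) = 279198266 - 19187*I*sqrt(56101705)/110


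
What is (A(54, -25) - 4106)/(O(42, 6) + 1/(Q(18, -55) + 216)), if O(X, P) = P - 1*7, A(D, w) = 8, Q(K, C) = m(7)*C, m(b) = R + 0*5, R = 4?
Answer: 16392/5 ≈ 3278.4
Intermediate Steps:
m(b) = 4 (m(b) = 4 + 0*5 = 4 + 0 = 4)
Q(K, C) = 4*C
O(X, P) = -7 + P (O(X, P) = P - 7 = -7 + P)
(A(54, -25) - 4106)/(O(42, 6) + 1/(Q(18, -55) + 216)) = (8 - 4106)/((-7 + 6) + 1/(4*(-55) + 216)) = -4098/(-1 + 1/(-220 + 216)) = -4098/(-1 + 1/(-4)) = -4098/(-1 - 1/4) = -4098/(-5/4) = -4098*(-4/5) = 16392/5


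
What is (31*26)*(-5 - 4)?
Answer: -7254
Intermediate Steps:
(31*26)*(-5 - 4) = 806*(-9) = -7254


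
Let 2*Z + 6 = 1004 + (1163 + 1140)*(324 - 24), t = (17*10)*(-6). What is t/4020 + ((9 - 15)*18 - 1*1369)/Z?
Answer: -5980092/23178583 ≈ -0.25800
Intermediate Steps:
t = -1020 (t = 170*(-6) = -1020)
Z = 345949 (Z = -3 + (1004 + (1163 + 1140)*(324 - 24))/2 = -3 + (1004 + 2303*300)/2 = -3 + (1004 + 690900)/2 = -3 + (1/2)*691904 = -3 + 345952 = 345949)
t/4020 + ((9 - 15)*18 - 1*1369)/Z = -1020/4020 + ((9 - 15)*18 - 1*1369)/345949 = -1020*1/4020 + (-6*18 - 1369)*(1/345949) = -17/67 + (-108 - 1369)*(1/345949) = -17/67 - 1477*1/345949 = -17/67 - 1477/345949 = -5980092/23178583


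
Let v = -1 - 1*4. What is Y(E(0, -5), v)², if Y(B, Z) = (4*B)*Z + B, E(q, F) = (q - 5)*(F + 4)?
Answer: 9025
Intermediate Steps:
E(q, F) = (-5 + q)*(4 + F)
v = -5 (v = -1 - 4 = -5)
Y(B, Z) = B + 4*B*Z (Y(B, Z) = 4*B*Z + B = B + 4*B*Z)
Y(E(0, -5), v)² = ((-20 - 5*(-5) + 4*0 - 5*0)*(1 + 4*(-5)))² = ((-20 + 25 + 0 + 0)*(1 - 20))² = (5*(-19))² = (-95)² = 9025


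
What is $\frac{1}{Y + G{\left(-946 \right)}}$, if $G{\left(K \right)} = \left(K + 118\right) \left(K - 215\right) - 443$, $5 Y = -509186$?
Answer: $\frac{5}{4295139} \approx 1.1641 \cdot 10^{-6}$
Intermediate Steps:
$Y = - \frac{509186}{5}$ ($Y = \frac{1}{5} \left(-509186\right) = - \frac{509186}{5} \approx -1.0184 \cdot 10^{5}$)
$G{\left(K \right)} = -443 + \left(-215 + K\right) \left(118 + K\right)$ ($G{\left(K \right)} = \left(118 + K\right) \left(-215 + K\right) - 443 = \left(-215 + K\right) \left(118 + K\right) - 443 = -443 + \left(-215 + K\right) \left(118 + K\right)$)
$\frac{1}{Y + G{\left(-946 \right)}} = \frac{1}{- \frac{509186}{5} - \left(-65949 - 894916\right)} = \frac{1}{- \frac{509186}{5} + \left(-25813 + 894916 + 91762\right)} = \frac{1}{- \frac{509186}{5} + 960865} = \frac{1}{\frac{4295139}{5}} = \frac{5}{4295139}$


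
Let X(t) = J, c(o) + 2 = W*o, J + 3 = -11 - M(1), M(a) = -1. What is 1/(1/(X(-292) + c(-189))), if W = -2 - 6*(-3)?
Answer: -3039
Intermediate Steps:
W = 16 (W = -2 + 18 = 16)
J = -13 (J = -3 + (-11 - 1*(-1)) = -3 + (-11 + 1) = -3 - 10 = -13)
c(o) = -2 + 16*o
X(t) = -13
1/(1/(X(-292) + c(-189))) = 1/(1/(-13 + (-2 + 16*(-189)))) = 1/(1/(-13 + (-2 - 3024))) = 1/(1/(-13 - 3026)) = 1/(1/(-3039)) = 1/(-1/3039) = -3039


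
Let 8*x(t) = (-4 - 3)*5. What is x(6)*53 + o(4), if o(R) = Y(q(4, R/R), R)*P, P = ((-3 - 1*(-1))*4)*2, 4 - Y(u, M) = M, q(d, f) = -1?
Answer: -1855/8 ≈ -231.88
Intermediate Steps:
Y(u, M) = 4 - M
P = -16 (P = ((-3 + 1)*4)*2 = -2*4*2 = -8*2 = -16)
x(t) = -35/8 (x(t) = ((-4 - 3)*5)/8 = (-7*5)/8 = (⅛)*(-35) = -35/8)
o(R) = -64 + 16*R (o(R) = (4 - R)*(-16) = -64 + 16*R)
x(6)*53 + o(4) = -35/8*53 + (-64 + 16*4) = -1855/8 + (-64 + 64) = -1855/8 + 0 = -1855/8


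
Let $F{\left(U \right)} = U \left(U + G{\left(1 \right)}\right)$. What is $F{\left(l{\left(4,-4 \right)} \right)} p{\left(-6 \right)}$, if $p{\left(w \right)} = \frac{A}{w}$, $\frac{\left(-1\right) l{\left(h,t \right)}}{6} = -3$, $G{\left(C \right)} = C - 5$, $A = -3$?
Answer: $126$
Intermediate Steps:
$G{\left(C \right)} = -5 + C$
$l{\left(h,t \right)} = 18$ ($l{\left(h,t \right)} = \left(-6\right) \left(-3\right) = 18$)
$F{\left(U \right)} = U \left(-4 + U\right)$ ($F{\left(U \right)} = U \left(U + \left(-5 + 1\right)\right) = U \left(U - 4\right) = U \left(-4 + U\right)$)
$p{\left(w \right)} = - \frac{3}{w}$
$F{\left(l{\left(4,-4 \right)} \right)} p{\left(-6 \right)} = 18 \left(-4 + 18\right) \left(- \frac{3}{-6}\right) = 18 \cdot 14 \left(\left(-3\right) \left(- \frac{1}{6}\right)\right) = 252 \cdot \frac{1}{2} = 126$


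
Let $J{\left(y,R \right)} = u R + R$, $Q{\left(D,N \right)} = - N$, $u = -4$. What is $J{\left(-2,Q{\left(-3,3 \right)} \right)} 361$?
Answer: $3249$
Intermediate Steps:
$J{\left(y,R \right)} = - 3 R$ ($J{\left(y,R \right)} = - 4 R + R = - 3 R$)
$J{\left(-2,Q{\left(-3,3 \right)} \right)} 361 = - 3 \left(\left(-1\right) 3\right) 361 = \left(-3\right) \left(-3\right) 361 = 9 \cdot 361 = 3249$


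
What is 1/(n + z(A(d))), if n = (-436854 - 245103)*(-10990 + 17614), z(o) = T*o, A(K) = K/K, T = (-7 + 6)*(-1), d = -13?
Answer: -1/4517283167 ≈ -2.2137e-10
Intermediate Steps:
T = 1 (T = -1*(-1) = 1)
A(K) = 1
z(o) = o (z(o) = 1*o = o)
n = -4517283168 (n = -681957*6624 = -4517283168)
1/(n + z(A(d))) = 1/(-4517283168 + 1) = 1/(-4517283167) = -1/4517283167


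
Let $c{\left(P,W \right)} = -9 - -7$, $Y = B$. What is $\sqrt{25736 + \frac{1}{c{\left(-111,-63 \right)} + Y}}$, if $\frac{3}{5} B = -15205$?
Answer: $\frac{\sqrt{148772428536203}}{76031} \approx 160.42$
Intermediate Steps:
$B = - \frac{76025}{3}$ ($B = \frac{5}{3} \left(-15205\right) = - \frac{76025}{3} \approx -25342.0$)
$Y = - \frac{76025}{3} \approx -25342.0$
$c{\left(P,W \right)} = -2$ ($c{\left(P,W \right)} = -9 + 7 = -2$)
$\sqrt{25736 + \frac{1}{c{\left(-111,-63 \right)} + Y}} = \sqrt{25736 + \frac{1}{-2 - \frac{76025}{3}}} = \sqrt{25736 + \frac{1}{- \frac{76031}{3}}} = \sqrt{25736 - \frac{3}{76031}} = \sqrt{\frac{1956733813}{76031}} = \frac{\sqrt{148772428536203}}{76031}$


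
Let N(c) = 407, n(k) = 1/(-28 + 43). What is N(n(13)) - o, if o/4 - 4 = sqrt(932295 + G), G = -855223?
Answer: 391 - 16*sqrt(4817) ≈ -719.47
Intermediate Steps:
n(k) = 1/15
o = 16 + 16*sqrt(4817) (o = 16 + 4*sqrt(932295 - 855223) = 16 + 4*sqrt(77072) = 16 + 4*(4*sqrt(4817)) = 16 + 16*sqrt(4817) ≈ 1126.5)
N(n(13)) - o = 407 - (16 + 16*sqrt(4817)) = 407 + (-16 - 16*sqrt(4817)) = 391 - 16*sqrt(4817)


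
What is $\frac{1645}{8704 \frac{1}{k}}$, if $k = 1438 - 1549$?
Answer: $- \frac{182595}{8704} \approx -20.978$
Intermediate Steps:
$k = -111$ ($k = 1438 - 1549 = -111$)
$\frac{1645}{8704 \frac{1}{k}} = \frac{1645}{8704 \frac{1}{-111}} = \frac{1645}{8704 \left(- \frac{1}{111}\right)} = \frac{1645}{- \frac{8704}{111}} = 1645 \left(- \frac{111}{8704}\right) = - \frac{182595}{8704}$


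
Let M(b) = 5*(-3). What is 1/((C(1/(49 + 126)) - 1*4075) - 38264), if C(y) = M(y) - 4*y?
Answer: -175/7411954 ≈ -2.3611e-5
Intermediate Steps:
M(b) = -15
C(y) = -15 - 4*y
1/((C(1/(49 + 126)) - 1*4075) - 38264) = 1/(((-15 - 4/(49 + 126)) - 1*4075) - 38264) = 1/(((-15 - 4/175) - 4075) - 38264) = 1/((-2629/175 - 4075) - 38264) = 1/(-715754/175 - 38264) = 1/(-7411954/175) = -175/7411954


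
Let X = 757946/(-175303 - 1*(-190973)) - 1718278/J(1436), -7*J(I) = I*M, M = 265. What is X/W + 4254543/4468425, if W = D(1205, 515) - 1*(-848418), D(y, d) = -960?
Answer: 71674092113758428499/75269791377634311900 ≈ 0.95223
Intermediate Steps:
J(I) = -265*I/7 (J(I) = -I*265/7 = -265*I/7)
X = 23845334233/298153090 (X = 757946/(-175303 - 1*(-190973)) - 1718278/((-265/7*1436)) = 757946/(-175303 + 190973) - 1718278/(-380540/7) = 757946/15670 - 1718278*(-7/380540) = 757946*(1/15670) + 6013973/190270 = 378973/7835 + 6013973/190270 = 23845334233/298153090 ≈ 79.977)
W = 847458 (W = -960 - 1*(-848418) = -960 + 848418 = 847458)
X/W + 4254543/4468425 = (23845334233/298153090)/847458 + 4254543/4468425 = (23845334233/298153090)*(1/847458) + 4254543*(1/4468425) = 23845334233/252672221345220 + 1418181/1489475 = 71674092113758428499/75269791377634311900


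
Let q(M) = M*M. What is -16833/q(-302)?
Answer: -16833/91204 ≈ -0.18456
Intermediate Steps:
q(M) = M**2
-16833/q(-302) = -16833/((-302)**2) = -16833/91204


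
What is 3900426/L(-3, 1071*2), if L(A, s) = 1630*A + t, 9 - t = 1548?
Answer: -1300142/2143 ≈ -606.69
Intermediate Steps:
t = -1539 (t = 9 - 1*1548 = 9 - 1548 = -1539)
L(A, s) = -1539 + 1630*A (L(A, s) = 1630*A - 1539 = -1539 + 1630*A)
3900426/L(-3, 1071*2) = 3900426/(-1539 + 1630*(-3)) = 3900426/(-1539 - 4890) = 3900426/(-6429) = 3900426*(-1/6429) = -1300142/2143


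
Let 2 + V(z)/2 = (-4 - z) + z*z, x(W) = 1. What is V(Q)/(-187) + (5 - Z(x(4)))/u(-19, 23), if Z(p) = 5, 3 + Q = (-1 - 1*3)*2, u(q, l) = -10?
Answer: -252/187 ≈ -1.3476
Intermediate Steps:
Q = -11 (Q = -3 + (-1 - 1*3)*2 = -3 + (-1 - 3)*2 = -3 - 4*2 = -3 - 8 = -11)
V(z) = -12 - 2*z + 2*z² (V(z) = -4 + 2*((-4 - z) + z*z) = -4 + 2*((-4 - z) + z²) = -4 + 2*(-4 + z² - z) = -4 + (-8 - 2*z + 2*z²) = -12 - 2*z + 2*z²)
V(Q)/(-187) + (5 - Z(x(4)))/u(-19, 23) = (-12 - 2*(-11) + 2*(-11)²)/(-187) + (5 - 1*5)/(-10) = (-12 + 22 + 2*121)*(-1/187) + (5 - 5)*(-⅒) = (-12 + 22 + 242)*(-1/187) + 0*(-⅒) = 252*(-1/187) + 0 = -252/187 + 0 = -252/187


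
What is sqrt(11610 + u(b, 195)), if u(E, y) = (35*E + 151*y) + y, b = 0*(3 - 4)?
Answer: 25*sqrt(66) ≈ 203.10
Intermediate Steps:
b = 0 (b = 0*(-1) = 0)
u(E, y) = 35*E + 152*y
sqrt(11610 + u(b, 195)) = sqrt(11610 + (35*0 + 152*195)) = sqrt(11610 + (0 + 29640)) = sqrt(11610 + 29640) = sqrt(41250) = 25*sqrt(66)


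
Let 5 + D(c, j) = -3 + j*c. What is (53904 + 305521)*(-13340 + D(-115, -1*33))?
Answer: -3433587025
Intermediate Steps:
D(c, j) = -8 + c*j (D(c, j) = -5 + (-3 + j*c) = -5 + (-3 + c*j) = -8 + c*j)
(53904 + 305521)*(-13340 + D(-115, -1*33)) = (53904 + 305521)*(-13340 + (-8 - (-115)*33)) = 359425*(-13340 + (-8 - 115*(-33))) = 359425*(-13340 + (-8 + 3795)) = 359425*(-13340 + 3787) = 359425*(-9553) = -3433587025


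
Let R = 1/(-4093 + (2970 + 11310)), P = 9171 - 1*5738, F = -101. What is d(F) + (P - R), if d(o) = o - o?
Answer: 34971970/10187 ≈ 3433.0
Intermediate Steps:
d(o) = 0
P = 3433 (P = 9171 - 5738 = 3433)
R = 1/10187 (R = 1/(-4093 + 14280) = 1/10187 ≈ 9.8164e-5)
d(F) + (P - R) = 0 + (3433 - 1*1/10187) = 0 + (3433 - 1/10187) = 0 + 34971970/10187 = 34971970/10187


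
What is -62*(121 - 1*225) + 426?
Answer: 6874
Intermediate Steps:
-62*(121 - 1*225) + 426 = -62*(121 - 225) + 426 = -62*(-104) + 426 = 6448 + 426 = 6874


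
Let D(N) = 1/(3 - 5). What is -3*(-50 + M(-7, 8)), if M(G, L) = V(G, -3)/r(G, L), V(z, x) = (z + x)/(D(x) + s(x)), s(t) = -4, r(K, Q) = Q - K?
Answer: 1346/9 ≈ 149.56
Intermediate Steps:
D(N) = -½ (D(N) = 1/(-2) = -½)
V(z, x) = -2*x/9 - 2*z/9 (V(z, x) = (z + x)/(-½ - 4) = (x + z)/(-9/2) = (x + z)*(-2/9) = -2*x/9 - 2*z/9)
M(G, L) = (⅔ - 2*G/9)/(L - G) (M(G, L) = (-2/9*(-3) - 2*G/9)/(L - G) = (⅔ - 2*G/9)/(L - G))
-3*(-50 + M(-7, 8)) = -3*(-50 + 2*(-3 - 7)/(9*(-7 - 1*8))) = -3*(-50 + (2/9)*(-10)/(-7 - 8)) = -3*(-50 + (2/9)*(-10)/(-15)) = -3*(-50 + (2/9)*(-1/15)*(-10)) = -3*(-50 + 4/27) = -3*(-1346/27) = 1346/9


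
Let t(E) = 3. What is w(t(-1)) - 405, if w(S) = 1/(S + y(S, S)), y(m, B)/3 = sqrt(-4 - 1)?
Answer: (-405*sqrt(5) + 1214*I/3)/(sqrt(5) - I) ≈ -404.94 - 0.12423*I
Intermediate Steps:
y(m, B) = 3*I*sqrt(5) (y(m, B) = 3*sqrt(-4 - 1) = 3*sqrt(-5) = 3*(I*sqrt(5)) = 3*I*sqrt(5))
w(S) = 1/(S + 3*I*sqrt(5))
w(t(-1)) - 405 = 1/(3 + 3*I*sqrt(5)) - 405 = -405 + 1/(3 + 3*I*sqrt(5))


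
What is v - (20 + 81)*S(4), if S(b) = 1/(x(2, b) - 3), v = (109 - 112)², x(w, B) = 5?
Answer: -83/2 ≈ -41.500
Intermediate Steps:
v = 9 (v = (-3)² = 9)
S(b) = ½ (S(b) = 1/(5 - 3) = 1/2 = ½)
v - (20 + 81)*S(4) = 9 - (20 + 81)/2 = 9 - 101/2 = -83/2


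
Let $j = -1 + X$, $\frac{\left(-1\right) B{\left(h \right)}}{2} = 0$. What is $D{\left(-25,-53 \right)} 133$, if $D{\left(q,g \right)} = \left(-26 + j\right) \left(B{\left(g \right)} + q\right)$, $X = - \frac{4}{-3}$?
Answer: $\frac{256025}{3} \approx 85342.0$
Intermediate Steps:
$X = \frac{4}{3}$ ($X = \left(-4\right) \left(- \frac{1}{3}\right) = \frac{4}{3} \approx 1.3333$)
$B{\left(h \right)} = 0$ ($B{\left(h \right)} = \left(-2\right) 0 = 0$)
$j = \frac{1}{3}$ ($j = -1 + \frac{4}{3} = \frac{1}{3} \approx 0.33333$)
$D{\left(q,g \right)} = - \frac{77 q}{3}$ ($D{\left(q,g \right)} = \left(-26 + \frac{1}{3}\right) \left(0 + q\right) = - \frac{77 q}{3}$)
$D{\left(-25,-53 \right)} 133 = \left(- \frac{77}{3}\right) \left(-25\right) 133 = \frac{1925}{3} \cdot 133 = \frac{256025}{3}$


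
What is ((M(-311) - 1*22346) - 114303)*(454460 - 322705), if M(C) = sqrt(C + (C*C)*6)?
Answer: -18004188995 + 131755*sqrt(580015) ≈ -1.7904e+10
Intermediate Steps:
M(C) = sqrt(C + 6*C**2) (M(C) = sqrt(C + C**2*6) = sqrt(C + 6*C**2))
((M(-311) - 1*22346) - 114303)*(454460 - 322705) = ((sqrt(-311*(1 + 6*(-311))) - 1*22346) - 114303)*(454460 - 322705) = ((sqrt(-311*(1 - 1866)) - 22346) - 114303)*131755 = ((sqrt(-311*(-1865)) - 22346) - 114303)*131755 = ((sqrt(580015) - 22346) - 114303)*131755 = ((-22346 + sqrt(580015)) - 114303)*131755 = (-136649 + sqrt(580015))*131755 = -18004188995 + 131755*sqrt(580015)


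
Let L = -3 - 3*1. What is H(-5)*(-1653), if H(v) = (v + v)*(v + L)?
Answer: -181830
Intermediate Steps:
L = -6 (L = -3 - 3 = -6)
H(v) = 2*v*(-6 + v) (H(v) = (v + v)*(v - 6) = (2*v)*(-6 + v) = 2*v*(-6 + v))
H(-5)*(-1653) = (2*(-5)*(-6 - 5))*(-1653) = (2*(-5)*(-11))*(-1653) = 110*(-1653) = -181830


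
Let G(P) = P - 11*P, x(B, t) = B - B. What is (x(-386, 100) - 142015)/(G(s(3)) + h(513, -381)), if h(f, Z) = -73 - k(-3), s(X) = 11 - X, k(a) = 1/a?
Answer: 426045/458 ≈ 930.23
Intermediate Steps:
x(B, t) = 0
h(f, Z) = -218/3 (h(f, Z) = -73 - 1/(-3) = -73 - 1*(-⅓) = -73 + ⅓ = -218/3)
G(P) = -10*P
(x(-386, 100) - 142015)/(G(s(3)) + h(513, -381)) = (0 - 142015)/(-10*(11 - 1*3) - 218/3) = -142015/(-10*(11 - 3) - 218/3) = -142015/(-10*8 - 218/3) = -142015/(-80 - 218/3) = -142015/(-458/3) = -142015*(-3/458) = 426045/458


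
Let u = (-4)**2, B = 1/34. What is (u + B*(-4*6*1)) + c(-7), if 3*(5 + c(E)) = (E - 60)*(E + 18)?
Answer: -12004/51 ≈ -235.37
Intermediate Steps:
B = 1/34 ≈ 0.029412
c(E) = -5 + (-60 + E)*(18 + E)/3 (c(E) = -5 + ((E - 60)*(E + 18))/3 = -5 + ((-60 + E)*(18 + E))/3 = -5 + (-60 + E)*(18 + E)/3)
u = 16
(u + B*(-4*6*1)) + c(-7) = (16 + (-4*6*1)/34) + (-365 - 14*(-7) + (1/3)*(-7)**2) = (16 + (-24*1)/34) + (-365 + 98 + (1/3)*49) = (16 + (1/34)*(-24)) + (-365 + 98 + 49/3) = (16 - 12/17) - 752/3 = 260/17 - 752/3 = -12004/51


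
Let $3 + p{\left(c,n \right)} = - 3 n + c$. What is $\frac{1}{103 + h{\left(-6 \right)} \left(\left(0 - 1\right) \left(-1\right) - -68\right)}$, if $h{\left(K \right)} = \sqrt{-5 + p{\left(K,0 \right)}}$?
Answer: $\frac{103}{77263} - \frac{69 i \sqrt{14}}{77263} \approx 0.0013331 - 0.0033415 i$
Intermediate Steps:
$p{\left(c,n \right)} = -3 + c - 3 n$ ($p{\left(c,n \right)} = -3 + \left(- 3 n + c\right) = -3 + \left(c - 3 n\right) = -3 + c - 3 n$)
$h{\left(K \right)} = \sqrt{-8 + K}$ ($h{\left(K \right)} = \sqrt{-5 - \left(3 - K\right)} = \sqrt{-5 + \left(-3 + K + 0\right)} = \sqrt{-5 + \left(-3 + K\right)} = \sqrt{-8 + K}$)
$\frac{1}{103 + h{\left(-6 \right)} \left(\left(0 - 1\right) \left(-1\right) - -68\right)} = \frac{1}{103 + \sqrt{-8 - 6} \left(\left(0 - 1\right) \left(-1\right) - -68\right)} = \frac{1}{103 + \sqrt{-14} \left(\left(-1\right) \left(-1\right) + 68\right)} = \frac{1}{103 + i \sqrt{14} \left(1 + 68\right)} = \frac{1}{103 + i \sqrt{14} \cdot 69} = \frac{1}{103 + 69 i \sqrt{14}}$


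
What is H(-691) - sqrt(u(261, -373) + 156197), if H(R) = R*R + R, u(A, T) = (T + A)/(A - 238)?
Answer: 476790 - sqrt(82625637)/23 ≈ 4.7640e+5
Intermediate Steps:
u(A, T) = (A + T)/(-238 + A)
H(R) = R + R**2 (H(R) = R**2 + R = R + R**2)
H(-691) - sqrt(u(261, -373) + 156197) = -691*(1 - 691) - sqrt((261 - 373)/(-238 + 261) + 156197) = -691*(-690) - sqrt(-112/23 + 156197) = 476790 - sqrt((1/23)*(-112) + 156197) = 476790 - sqrt(-112/23 + 156197) = 476790 - sqrt(3592419/23) = 476790 - sqrt(82625637)/23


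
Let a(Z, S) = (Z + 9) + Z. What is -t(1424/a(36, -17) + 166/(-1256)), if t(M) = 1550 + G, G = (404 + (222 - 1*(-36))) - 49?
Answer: -2163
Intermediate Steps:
a(Z, S) = 9 + 2*Z (a(Z, S) = (9 + Z) + Z = 9 + 2*Z)
G = 613 (G = (404 + (222 + 36)) - 49 = (404 + 258) - 49 = 662 - 49 = 613)
t(M) = 2163 (t(M) = 1550 + 613 = 2163)
-t(1424/a(36, -17) + 166/(-1256)) = -1*2163 = -2163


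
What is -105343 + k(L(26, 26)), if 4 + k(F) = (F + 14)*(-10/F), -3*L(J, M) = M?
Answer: -1369431/13 ≈ -1.0534e+5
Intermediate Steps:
L(J, M) = -M/3
k(F) = -4 - 10*(14 + F)/F (k(F) = -4 + (F + 14)*(-10/F) = -4 + (14 + F)*(-10/F) = -4 - 10*(14 + F)/F)
-105343 + k(L(26, 26)) = -105343 + (-14 - 140/((-⅓*26))) = -105343 + (-14 - 140/(-26/3)) = -105343 + (-14 - 140*(-3/26)) = -105343 + (-14 + 210/13) = -105343 + 28/13 = -1369431/13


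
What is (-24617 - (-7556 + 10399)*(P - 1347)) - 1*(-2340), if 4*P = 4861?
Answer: 1409153/4 ≈ 3.5229e+5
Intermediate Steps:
P = 4861/4 (P = (¼)*4861 = 4861/4 ≈ 1215.3)
(-24617 - (-7556 + 10399)*(P - 1347)) - 1*(-2340) = (-24617 - (-7556 + 10399)*(4861/4 - 1347)) - 1*(-2340) = (-24617 - 2843*(-527)/4) + 2340 = (-24617 - 1*(-1498261/4)) + 2340 = (-24617 + 1498261/4) + 2340 = 1399793/4 + 2340 = 1409153/4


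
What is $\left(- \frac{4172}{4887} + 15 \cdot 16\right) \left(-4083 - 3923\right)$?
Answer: $- \frac{9356676248}{4887} \approx -1.9146 \cdot 10^{6}$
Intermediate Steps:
$\left(- \frac{4172}{4887} + 15 \cdot 16\right) \left(-4083 - 3923\right) = \left(\left(-4172\right) \frac{1}{4887} + 240\right) \left(-8006\right) = \left(- \frac{4172}{4887} + 240\right) \left(-8006\right) = \frac{1168708}{4887} \left(-8006\right) = - \frac{9356676248}{4887}$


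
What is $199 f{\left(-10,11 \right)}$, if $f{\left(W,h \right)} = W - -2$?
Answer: $-1592$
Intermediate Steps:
$f{\left(W,h \right)} = 2 + W$ ($f{\left(W,h \right)} = W + 2 = 2 + W$)
$199 f{\left(-10,11 \right)} = 199 \left(2 - 10\right) = 199 \left(-8\right) = -1592$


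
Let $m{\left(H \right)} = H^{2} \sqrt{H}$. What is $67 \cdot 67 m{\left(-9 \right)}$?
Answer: $1090827 i \approx 1.0908 \cdot 10^{6} i$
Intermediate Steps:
$m{\left(H \right)} = H^{\frac{5}{2}}$
$67 \cdot 67 m{\left(-9 \right)} = 67 \cdot 67 \left(-9\right)^{\frac{5}{2}} = 4489 \cdot 243 i = 1090827 i$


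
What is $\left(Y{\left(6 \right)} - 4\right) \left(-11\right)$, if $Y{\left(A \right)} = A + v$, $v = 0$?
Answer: $-22$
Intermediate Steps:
$Y{\left(A \right)} = A$ ($Y{\left(A \right)} = A + 0 = A$)
$\left(Y{\left(6 \right)} - 4\right) \left(-11\right) = \left(6 - 4\right) \left(-11\right) = 2 \left(-11\right) = -22$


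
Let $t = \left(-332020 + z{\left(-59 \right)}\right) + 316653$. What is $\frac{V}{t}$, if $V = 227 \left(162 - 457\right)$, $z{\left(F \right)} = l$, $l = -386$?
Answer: $\frac{1135}{267} \approx 4.2509$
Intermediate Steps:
$z{\left(F \right)} = -386$
$V = -66965$ ($V = 227 \left(-295\right) = -66965$)
$t = -15753$ ($t = \left(-332020 - 386\right) + 316653 = -332406 + 316653 = -15753$)
$\frac{V}{t} = - \frac{66965}{-15753} = \left(-66965\right) \left(- \frac{1}{15753}\right) = \frac{1135}{267}$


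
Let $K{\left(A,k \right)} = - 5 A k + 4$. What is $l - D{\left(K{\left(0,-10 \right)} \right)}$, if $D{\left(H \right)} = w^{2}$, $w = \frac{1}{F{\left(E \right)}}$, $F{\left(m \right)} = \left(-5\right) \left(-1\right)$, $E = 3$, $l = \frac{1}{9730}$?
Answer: $- \frac{1941}{48650} \approx -0.039897$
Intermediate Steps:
$l = \frac{1}{9730} \approx 0.00010277$
$K{\left(A,k \right)} = 4 - 5 A k$ ($K{\left(A,k \right)} = - 5 A k + 4 = 4 - 5 A k$)
$F{\left(m \right)} = 5$
$w = \frac{1}{5} \approx 0.2$
$D{\left(H \right)} = \frac{1}{25}$ ($D{\left(H \right)} = \left(\frac{1}{5}\right)^{2} = \frac{1}{25}$)
$l - D{\left(K{\left(0,-10 \right)} \right)} = \frac{1}{9730} - \frac{1}{25} = - \frac{1941}{48650}$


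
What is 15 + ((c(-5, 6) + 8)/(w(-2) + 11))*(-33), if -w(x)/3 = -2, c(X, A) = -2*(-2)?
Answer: -141/17 ≈ -8.2941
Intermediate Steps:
c(X, A) = 4
w(x) = 6 (w(x) = -3*(-2) = 6)
15 + ((c(-5, 6) + 8)/(w(-2) + 11))*(-33) = 15 + ((4 + 8)/(6 + 11))*(-33) = 15 + (12/17)*(-33) = 15 - 396/17 = -141/17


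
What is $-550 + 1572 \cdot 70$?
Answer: $109490$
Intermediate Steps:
$-550 + 1572 \cdot 70 = -550 + 110040 = 109490$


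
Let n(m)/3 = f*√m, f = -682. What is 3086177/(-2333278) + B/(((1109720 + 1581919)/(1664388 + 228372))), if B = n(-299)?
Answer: -3086177/2333278 - 430287440*I*√299/299071 ≈ -1.3227 - 24878.0*I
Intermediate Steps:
n(m) = -2046*√m (n(m) = 3*(-682*√m) = -2046*√m)
B = -2046*I*√299 ≈ -35379.0*I
3086177/(-2333278) + B/(((1109720 + 1581919)/(1664388 + 228372))) = 3086177/(-2333278) + (-2046*I*√299)/(((1109720 + 1581919)/(1664388 + 228372))) = 3086177*(-1/2333278) + (-2046*I*√299)/((2691639/1892760)) = -3086177/2333278 + (-2046*I*√299)/((2691639*(1/1892760))) = -3086177/2333278 + (-2046*I*√299)/(897213/630920) = -3086177/2333278 - 2046*I*√299*(630920/897213) = -3086177/2333278 - 430287440*I*√299/299071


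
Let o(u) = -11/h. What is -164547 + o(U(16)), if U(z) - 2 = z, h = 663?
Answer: -109094672/663 ≈ -1.6455e+5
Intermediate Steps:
U(z) = 2 + z
o(u) = -11/663
-164547 + o(U(16)) = -164547 - 11/663 = -109094672/663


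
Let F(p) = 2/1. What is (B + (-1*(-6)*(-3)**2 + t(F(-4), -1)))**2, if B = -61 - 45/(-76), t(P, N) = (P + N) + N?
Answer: 237169/5776 ≈ 41.061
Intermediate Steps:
F(p) = 2 (F(p) = 2*1 = 2)
t(P, N) = P + 2*N (t(P, N) = (N + P) + N = P + 2*N)
B = -4591/76 (B = -61 - 45*(-1)/76 = -61 - 1*(-45/76) = -61 + 45/76 = -4591/76 ≈ -60.408)
(B + (-1*(-6)*(-3)**2 + t(F(-4), -1)))**2 = (-4591/76 + (-1*(-6)*(-3)**2 + (2 + 2*(-1))))**2 = (-4591/76 + (6*9 + (2 - 2)))**2 = (-4591/76 + (54 + 0))**2 = (-4591/76 + 54)**2 = (-487/76)**2 = 237169/5776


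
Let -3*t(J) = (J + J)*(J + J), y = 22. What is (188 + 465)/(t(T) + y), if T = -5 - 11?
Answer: -1959/958 ≈ -2.0449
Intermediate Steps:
T = -16
t(J) = -4*J²/3 (t(J) = -(J + J)*(J + J)/3 = -2*J*2*J/3 = -4*J²/3)
(188 + 465)/(t(T) + y) = (188 + 465)/(-4/3*(-16)² + 22) = 653/(-4/3*256 + 22) = 653/(-1024/3 + 22) = 653/(-958/3) = 653*(-3/958) = -1959/958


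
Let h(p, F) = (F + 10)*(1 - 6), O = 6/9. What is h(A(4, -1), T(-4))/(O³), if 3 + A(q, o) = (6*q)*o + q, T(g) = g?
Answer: -405/4 ≈ -101.25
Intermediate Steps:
O = ⅔ (O = 6*(⅑) = ⅔ ≈ 0.66667)
A(q, o) = -3 + q + 6*o*q (A(q, o) = -3 + ((6*q)*o + q) = -3 + (6*o*q + q) = -3 + (q + 6*o*q) = -3 + q + 6*o*q)
h(p, F) = -50 - 5*F (h(p, F) = (10 + F)*(-5) = -50 - 5*F)
h(A(4, -1), T(-4))/(O³) = (-50 - 5*(-4))/((⅔)³) = (-50 + 20)/(8/27) = -30*27/8 = -405/4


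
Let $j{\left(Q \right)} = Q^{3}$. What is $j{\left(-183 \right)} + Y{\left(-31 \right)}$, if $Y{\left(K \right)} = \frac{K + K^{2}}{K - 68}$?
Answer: $- \frac{202240381}{33} \approx -6.1285 \cdot 10^{6}$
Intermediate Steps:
$Y{\left(K \right)} = \frac{K + K^{2}}{-68 + K}$
$j{\left(-183 \right)} + Y{\left(-31 \right)} = \left(-183\right)^{3} - \frac{31 \left(1 - 31\right)}{-68 - 31} = -6128487 - 31 \frac{1}{-99} \left(-30\right) = -6128487 - \left(- \frac{31}{99}\right) \left(-30\right) = -6128487 - \frac{310}{33} = - \frac{202240381}{33}$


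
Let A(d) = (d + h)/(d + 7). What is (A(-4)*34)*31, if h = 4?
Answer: 0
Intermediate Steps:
A(d) = (4 + d)/(7 + d) (A(d) = (d + 4)/(d + 7) = (4 + d)/(7 + d))
(A(-4)*34)*31 = (((4 - 4)/(7 - 4))*34)*31 = ((0/3)*34)*31 = (((⅓)*0)*34)*31 = (0*34)*31 = 0*31 = 0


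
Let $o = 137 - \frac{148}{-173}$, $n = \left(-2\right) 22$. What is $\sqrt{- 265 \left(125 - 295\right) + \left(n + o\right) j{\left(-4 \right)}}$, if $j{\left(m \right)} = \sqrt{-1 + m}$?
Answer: $\frac{\sqrt{1348301450 + 2809001 i \sqrt{5}}}{173} \approx 212.25 + 0.49439 i$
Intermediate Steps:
$n = -44$
$o = \frac{23849}{173}$ ($o = 137 - - \frac{148}{173} = 137 + \frac{148}{173} = \frac{23849}{173} \approx 137.86$)
$\sqrt{- 265 \left(125 - 295\right) + \left(n + o\right) j{\left(-4 \right)}} = \sqrt{- 265 \left(125 - 295\right) + \left(-44 + \frac{23849}{173}\right) \sqrt{-1 - 4}} = \sqrt{\left(-265\right) \left(-170\right) + \frac{16237 \sqrt{-5}}{173}} = \sqrt{45050 + \frac{16237 i \sqrt{5}}{173}}$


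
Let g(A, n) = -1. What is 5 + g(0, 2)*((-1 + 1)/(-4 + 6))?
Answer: 5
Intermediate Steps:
5 + g(0, 2)*((-1 + 1)/(-4 + 6)) = 5 - (-1 + 1)/(-4 + 6) = 5 - 0/2 = 5 - 1*0 = 5 + 0 = 5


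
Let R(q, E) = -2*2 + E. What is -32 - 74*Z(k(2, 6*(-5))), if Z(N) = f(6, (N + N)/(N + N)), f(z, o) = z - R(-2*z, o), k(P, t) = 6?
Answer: -698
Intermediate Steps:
R(q, E) = -4 + E
f(z, o) = 4 + z - o (f(z, o) = z - (-4 + o) = z + (4 - o) = 4 + z - o)
Z(N) = 9 (Z(N) = 4 + 6 - (N + N)/(N + N) = 4 + 6 - 2*N/(2*N) = 4 + 6 - 2*N*1/(2*N) = 4 + 6 - 1*1 = 4 + 6 - 1 = 9)
-32 - 74*Z(k(2, 6*(-5))) = -32 - 74*9 = -32 - 666 = -698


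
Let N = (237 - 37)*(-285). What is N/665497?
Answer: -57000/665497 ≈ -0.085650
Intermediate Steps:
N = -57000 (N = 200*(-285) = -57000)
N/665497 = -57000/665497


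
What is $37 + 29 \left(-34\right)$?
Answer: $-949$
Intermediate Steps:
$37 + 29 \left(-34\right) = 37 - 986 = -949$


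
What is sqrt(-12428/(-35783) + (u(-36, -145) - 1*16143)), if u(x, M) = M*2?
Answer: I*sqrt(21040747910413)/35783 ≈ 128.19*I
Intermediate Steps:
u(x, M) = 2*M
sqrt(-12428/(-35783) + (u(-36, -145) - 1*16143)) = sqrt(-12428/(-35783) + (2*(-145) - 1*16143)) = sqrt(-12428*(-1/35783) + (-290 - 16143)) = sqrt(12428/35783 - 16433) = sqrt(-588009611/35783) = I*sqrt(21040747910413)/35783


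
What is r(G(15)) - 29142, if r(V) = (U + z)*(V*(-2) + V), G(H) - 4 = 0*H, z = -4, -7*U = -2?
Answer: -203890/7 ≈ -29127.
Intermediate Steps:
U = 2/7 (U = -1/7*(-2) = 2/7 ≈ 0.28571)
G(H) = 4 (G(H) = 4 + 0*H = 4 + 0 = 4)
r(V) = 26*V/7 (r(V) = (2/7 - 4)*(V*(-2) + V) = -26*(-2*V + V)/7 = -(-26)*V/7 = 26*V/7)
r(G(15)) - 29142 = (26/7)*4 - 29142 = 104/7 - 29142 = -203890/7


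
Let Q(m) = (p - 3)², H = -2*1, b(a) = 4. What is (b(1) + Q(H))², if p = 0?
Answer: 169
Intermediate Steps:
H = -2
Q(m) = 9 (Q(m) = (0 - 3)² = (-3)² = 9)
(b(1) + Q(H))² = (4 + 9)² = 13² = 169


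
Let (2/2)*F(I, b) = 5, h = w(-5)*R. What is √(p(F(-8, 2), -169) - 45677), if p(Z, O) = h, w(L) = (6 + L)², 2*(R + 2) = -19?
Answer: 3*I*√20306/2 ≈ 213.75*I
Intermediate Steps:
R = -23/2 (R = -2 + (½)*(-19) = -2 - 19/2 = -23/2 ≈ -11.500)
h = -23/2 (h = (6 - 5)²*(-23/2) = 1²*(-23/2) = 1*(-23/2) = -23/2 ≈ -11.500)
F(I, b) = 5
p(Z, O) = -23/2
√(p(F(-8, 2), -169) - 45677) = √(-23/2 - 45677) = √(-91377/2) = 3*I*√20306/2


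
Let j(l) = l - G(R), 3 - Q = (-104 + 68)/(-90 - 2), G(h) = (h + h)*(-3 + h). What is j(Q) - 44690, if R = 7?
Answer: -1029098/23 ≈ -44743.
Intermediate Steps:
G(h) = 2*h*(-3 + h) (G(h) = (2*h)*(-3 + h) = 2*h*(-3 + h))
Q = 60/23 (Q = 3 - (-104 + 68)/(-90 - 2) = 3 - (-36)/(-92) = 3 - (-36)*(-1)/92 = 3 - 1*9/23 = 3 - 9/23 = 60/23 ≈ 2.6087)
j(l) = -56 + l (j(l) = l - 2*7*(-3 + 7) = l - 2*7*4 = l - 1*56 = l - 56 = -56 + l)
j(Q) - 44690 = (-56 + 60/23) - 44690 = -1228/23 - 44690 = -1029098/23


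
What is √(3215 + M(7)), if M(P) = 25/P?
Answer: √157710/7 ≈ 56.732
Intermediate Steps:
√(3215 + M(7)) = √(3215 + 25/7) = √(22530/7) = √157710/7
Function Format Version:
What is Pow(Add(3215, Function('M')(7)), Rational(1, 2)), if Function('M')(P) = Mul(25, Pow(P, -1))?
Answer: Mul(Rational(1, 7), Pow(157710, Rational(1, 2))) ≈ 56.732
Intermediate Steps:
Pow(Add(3215, Function('M')(7)), Rational(1, 2)) = Pow(Add(3215, Mul(25, Pow(7, -1))), Rational(1, 2)) = Pow(Add(3215, Mul(25, Rational(1, 7))), Rational(1, 2)) = Pow(Add(3215, Rational(25, 7)), Rational(1, 2)) = Pow(Rational(22530, 7), Rational(1, 2)) = Mul(Rational(1, 7), Pow(157710, Rational(1, 2)))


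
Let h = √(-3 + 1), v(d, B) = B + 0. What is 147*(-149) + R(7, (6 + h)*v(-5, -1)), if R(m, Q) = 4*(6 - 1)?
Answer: -21883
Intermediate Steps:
v(d, B) = B
h = I*√2 (h = √(-2) = I*√2 ≈ 1.4142*I)
R(m, Q) = 20 (R(m, Q) = 4*5 = 20)
147*(-149) + R(7, (6 + h)*v(-5, -1)) = 147*(-149) + 20 = -21903 + 20 = -21883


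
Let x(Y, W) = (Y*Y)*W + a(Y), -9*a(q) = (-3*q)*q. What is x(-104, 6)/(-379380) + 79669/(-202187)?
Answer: -33056178227/57529278045 ≈ -0.57460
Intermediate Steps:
a(q) = q**2/3 (a(q) = -(-3*q)*q/9 = -(-1)*q**2/3 = q**2/3)
x(Y, W) = Y**2/3 + W*Y**2 (x(Y, W) = (Y*Y)*W + Y**2/3 = Y**2*W + Y**2/3 = W*Y**2 + Y**2/3 = Y**2/3 + W*Y**2)
x(-104, 6)/(-379380) + 79669/(-202187) = ((-104)**2*(1/3 + 6))/(-379380) + 79669/(-202187) = (10816*(19/3))*(-1/379380) + 79669*(-1/202187) = (205504/3)*(-1/379380) - 79669/202187 = -51376/284535 - 79669/202187 = -33056178227/57529278045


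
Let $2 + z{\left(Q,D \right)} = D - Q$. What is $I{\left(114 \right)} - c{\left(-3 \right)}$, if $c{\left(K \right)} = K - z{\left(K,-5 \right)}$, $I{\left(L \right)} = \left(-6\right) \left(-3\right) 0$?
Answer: $-1$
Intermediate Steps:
$z{\left(Q,D \right)} = -2 + D - Q$ ($z{\left(Q,D \right)} = -2 + \left(D - Q\right) = -2 + D - Q$)
$I{\left(L \right)} = 0$ ($I{\left(L \right)} = 18 \cdot 0 = 0$)
$c{\left(K \right)} = 7 + 2 K$ ($c{\left(K \right)} = K - \left(-2 - 5 - K\right) = K - \left(-7 - K\right) = K + \left(7 + K\right) = 7 + 2 K$)
$I{\left(114 \right)} - c{\left(-3 \right)} = 0 - \left(7 + 2 \left(-3\right)\right) = 0 - \left(7 - 6\right) = 0 - 1 = -1$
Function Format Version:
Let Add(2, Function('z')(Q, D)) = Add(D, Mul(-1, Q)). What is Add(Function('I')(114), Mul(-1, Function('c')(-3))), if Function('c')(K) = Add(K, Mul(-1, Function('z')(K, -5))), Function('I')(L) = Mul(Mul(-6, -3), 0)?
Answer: -1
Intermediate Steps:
Function('z')(Q, D) = Add(-2, D, Mul(-1, Q)) (Function('z')(Q, D) = Add(-2, Add(D, Mul(-1, Q))) = Add(-2, D, Mul(-1, Q)))
Function('I')(L) = 0 (Function('I')(L) = Mul(18, 0) = 0)
Function('c')(K) = Add(7, Mul(2, K)) (Function('c')(K) = Add(K, Mul(-1, Add(-2, -5, Mul(-1, K)))) = Add(K, Mul(-1, Add(-7, Mul(-1, K)))) = Add(K, Add(7, K)) = Add(7, Mul(2, K)))
Add(Function('I')(114), Mul(-1, Function('c')(-3))) = Add(0, Mul(-1, Add(7, Mul(2, -3)))) = Add(0, Mul(-1, Add(7, -6))) = Add(0, Mul(-1, 1)) = Add(0, -1) = -1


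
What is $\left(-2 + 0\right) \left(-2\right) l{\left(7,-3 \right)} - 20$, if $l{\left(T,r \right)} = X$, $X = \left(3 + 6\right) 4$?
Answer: $124$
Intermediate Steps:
$X = 36$ ($X = 9 \cdot 4 = 36$)
$l{\left(T,r \right)} = 36$
$\left(-2 + 0\right) \left(-2\right) l{\left(7,-3 \right)} - 20 = \left(-2 + 0\right) \left(-2\right) 36 - 20 = \left(-2\right) \left(-2\right) 36 - 20 = 4 \cdot 36 - 20 = 144 - 20 = 124$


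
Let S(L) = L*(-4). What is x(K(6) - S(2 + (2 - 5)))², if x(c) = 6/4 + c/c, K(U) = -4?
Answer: 25/4 ≈ 6.2500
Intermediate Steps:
S(L) = -4*L
x(c) = 5/2 (x(c) = 6*(¼) + 1 = 3/2 + 1 = 5/2)
x(K(6) - S(2 + (2 - 5)))² = (5/2)² = 25/4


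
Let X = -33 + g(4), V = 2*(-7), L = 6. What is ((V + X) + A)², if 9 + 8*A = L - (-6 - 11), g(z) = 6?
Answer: 24649/16 ≈ 1540.6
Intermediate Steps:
V = -14
X = -27 (X = -33 + 6 = -27)
A = 7/4 (A = -9/8 + (6 - (-6 - 11))/8 = -9/8 + (6 - 1*(-17))/8 = -9/8 + (6 + 17)/8 = -9/8 + (⅛)*23 = -9/8 + 23/8 = 7/4 ≈ 1.7500)
((V + X) + A)² = ((-14 - 27) + 7/4)² = (-41 + 7/4)² = (-157/4)² = 24649/16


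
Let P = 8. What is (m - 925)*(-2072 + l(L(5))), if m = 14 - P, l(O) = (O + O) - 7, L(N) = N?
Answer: 1901411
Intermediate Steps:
l(O) = -7 + 2*O (l(O) = 2*O - 7 = -7 + 2*O)
m = 6 (m = 14 - 1*8 = 14 - 8 = 6)
(m - 925)*(-2072 + l(L(5))) = (6 - 925)*(-2072 + (-7 + 2*5)) = -919*(-2072 + (-7 + 10)) = -919*(-2072 + 3) = -919*(-2069) = 1901411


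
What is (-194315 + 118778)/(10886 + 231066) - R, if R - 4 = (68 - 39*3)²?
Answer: -581970097/241952 ≈ -2405.3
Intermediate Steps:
R = 2405 (R = 4 + (68 - 39*3)² = 4 + (68 - 117)² = 4 + (-49)² = 4 + 2401 = 2405)
(-194315 + 118778)/(10886 + 231066) - R = (-194315 + 118778)/(10886 + 231066) - 1*2405 = -75537/241952 - 2405 = -581970097/241952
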